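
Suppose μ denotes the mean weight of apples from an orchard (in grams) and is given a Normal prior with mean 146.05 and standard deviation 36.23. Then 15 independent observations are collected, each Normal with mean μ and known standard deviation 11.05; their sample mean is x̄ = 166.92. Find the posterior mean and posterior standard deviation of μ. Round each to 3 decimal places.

With known σ, the Normal prior is conjugate. Weight on the data is w = (n/σ²)/(n/σ² + 1/τ₀²) = 0.122848/(0.122848+0.00076184) = 0.99384.
Posterior mean = w·x̄ + (1−w)·μ₀ = 0.99384·166.92 + 0.0061633·146.05 = 166.791. Posterior variance = 1/(0.122848+0.00076184) = 8.09000, so SD = 2.844.

Posterior mean ≈ 166.791; posterior SD ≈ 2.844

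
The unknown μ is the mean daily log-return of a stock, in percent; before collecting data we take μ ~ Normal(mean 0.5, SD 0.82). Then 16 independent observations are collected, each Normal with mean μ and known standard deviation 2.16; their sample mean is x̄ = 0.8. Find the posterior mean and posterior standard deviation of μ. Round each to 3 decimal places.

With known σ, the Normal prior is conjugate. Weight on the data is w = (n/σ²)/(n/σ² + 1/τ₀²) = 3.42936/(3.42936+1.48721) = 0.69751.
Posterior mean = w·x̄ + (1−w)·μ₀ = 0.69751·0.8 + 0.30249·0.5 = 0.709. Posterior variance = 1/(3.42936+1.48721) = 0.203394, so SD = 0.451.

Posterior mean ≈ 0.709; posterior SD ≈ 0.451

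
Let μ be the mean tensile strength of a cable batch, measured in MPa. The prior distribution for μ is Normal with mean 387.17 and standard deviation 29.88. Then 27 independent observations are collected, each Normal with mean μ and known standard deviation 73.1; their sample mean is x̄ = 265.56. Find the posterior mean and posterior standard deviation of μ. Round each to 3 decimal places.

Posterior mean ≈ 287.626; posterior SD ≈ 12.728

Prior precision 1/τ₀² = 1/29.88² = 0.00112005; data precision n/σ² = 27/73.1² = 0.00505276.
Posterior precision = 0.00112005 + 0.00505276 = 0.00617282, giving posterior SD = 1/√0.00617282 = 12.728.
Posterior mean = (0.00112005·387.17 + 0.00505276·265.56) / 0.00617282 = 287.626.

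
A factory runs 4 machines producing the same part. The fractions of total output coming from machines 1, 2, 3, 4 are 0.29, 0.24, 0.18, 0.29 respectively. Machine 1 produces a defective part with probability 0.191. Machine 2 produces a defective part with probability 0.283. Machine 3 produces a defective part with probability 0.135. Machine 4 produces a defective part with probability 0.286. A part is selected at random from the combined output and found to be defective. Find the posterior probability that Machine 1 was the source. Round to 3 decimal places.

Tabulate prior·likelihood by source: [1] prior 0.29, lik 0.191, product 0.05539; [2] prior 0.24, lik 0.283, product 0.06792; [3] prior 0.18, lik 0.135, product 0.02430; [4] prior 0.29, lik 0.286, product 0.08294.
Normalizing constant = 0.23055; the posterior for Machine 1 is its product over the sum, 0.05539/0.23055 = 0.240.

Posterior probability ≈ 0.240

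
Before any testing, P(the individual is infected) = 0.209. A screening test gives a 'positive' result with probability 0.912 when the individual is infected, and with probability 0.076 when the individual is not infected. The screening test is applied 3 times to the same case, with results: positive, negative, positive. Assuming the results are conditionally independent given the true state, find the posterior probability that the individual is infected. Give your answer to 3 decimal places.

Posterior P(H) ≈ 0.784

With H the event that the individual is infected, the joint likelihood of the observed sequence is P(data|H) = 0.912·0.088·0.912 = 0.073193 and P(data|¬H) = 0.076·0.924·0.076 = 0.0053370.
Bayes: P(H|data) = 0.209·0.073193 / (0.209·0.073193 + 0.791·0.0053370) = 0.015297/0.019519 = 0.7837.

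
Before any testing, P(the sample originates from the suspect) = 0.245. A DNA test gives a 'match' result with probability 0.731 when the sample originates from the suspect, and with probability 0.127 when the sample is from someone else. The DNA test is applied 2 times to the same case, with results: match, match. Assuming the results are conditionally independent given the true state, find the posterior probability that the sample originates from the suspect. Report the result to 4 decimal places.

With H the event that the sample originates from the suspect, the joint likelihood of the observed sequence is P(data|H) = 0.731·0.731 = 0.53436 and P(data|¬H) = 0.127·0.127 = 0.016129.
Bayes: P(H|data) = 0.245·0.53436 / (0.245·0.53436 + 0.755·0.016129) = 0.13092/0.14310 = 0.9149.

Posterior P(H) ≈ 0.9149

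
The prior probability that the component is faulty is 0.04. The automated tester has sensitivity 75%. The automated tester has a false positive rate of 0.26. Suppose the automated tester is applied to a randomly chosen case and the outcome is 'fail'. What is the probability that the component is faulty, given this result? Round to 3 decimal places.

Let H be the event that the component is faulty. P(H) = 0.04, so P(¬H) = 0.96. With E the 'fail' result, P(E|H) = 0.75 and P(E|¬H) = 0.26.
P(E) = 0.75·0.04 + 0.26·0.96 = 0.030000 + 0.24960 = 0.27960.
By Bayes' theorem, P(H|E) = 0.030000 / 0.27960 = 0.107.

P(H | E) ≈ 0.107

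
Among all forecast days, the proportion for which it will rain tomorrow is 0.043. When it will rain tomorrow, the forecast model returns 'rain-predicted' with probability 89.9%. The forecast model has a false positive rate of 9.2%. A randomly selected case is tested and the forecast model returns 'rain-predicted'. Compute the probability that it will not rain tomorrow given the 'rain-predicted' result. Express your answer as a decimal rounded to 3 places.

Write H for 'it will rain tomorrow'. Prior odds H:¬H = 0.043/0.957 = 0.044932. For the 'rain-predicted' outcome, the likelihood ratio is 0.899/0.092 = 9.7717.
Posterior odds = 0.044932 × 9.7717 = 0.43906, so P(H|E) = 0.43906/(1+0.43906) = 0.305. Then P(¬H|E) = 1 − 0.305 = 0.695.

P(¬H | E) ≈ 0.695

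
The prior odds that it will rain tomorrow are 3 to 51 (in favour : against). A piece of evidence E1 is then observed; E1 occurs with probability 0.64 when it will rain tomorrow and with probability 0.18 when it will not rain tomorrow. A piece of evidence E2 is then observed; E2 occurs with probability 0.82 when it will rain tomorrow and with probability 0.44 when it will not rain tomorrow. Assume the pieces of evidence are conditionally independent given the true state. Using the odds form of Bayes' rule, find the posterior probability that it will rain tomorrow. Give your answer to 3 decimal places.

Posterior probability ≈ 0.280

Prior odds = 3/51 = 0.058824.
Likelihood ratio for E1 = 0.64/0.18 = 3.5556.
Likelihood ratio for E2 = 0.82/0.44 = 1.8636.
Posterior odds = prior odds × LR₁ × LR₂ = 0.38978.
Posterior probability = odds/(1+odds) = 0.38978/1.3898 = 0.280.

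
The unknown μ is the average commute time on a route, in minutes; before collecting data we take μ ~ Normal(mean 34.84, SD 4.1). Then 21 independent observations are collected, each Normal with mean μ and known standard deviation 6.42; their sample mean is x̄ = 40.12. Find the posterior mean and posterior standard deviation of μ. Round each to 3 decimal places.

Posterior mean ≈ 39.568; posterior SD ≈ 1.326

With known σ, the Normal prior is conjugate. Weight on the data is w = (n/σ²)/(n/σ² + 1/τ₀²) = 0.509506/(0.509506+0.0594884) = 0.89545.
Posterior mean = w·x̄ + (1−w)·μ₀ = 0.89545·40.12 + 0.10455·34.84 = 39.568. Posterior variance = 1/(0.509506+0.0594884) = 1.75749, so SD = 1.326.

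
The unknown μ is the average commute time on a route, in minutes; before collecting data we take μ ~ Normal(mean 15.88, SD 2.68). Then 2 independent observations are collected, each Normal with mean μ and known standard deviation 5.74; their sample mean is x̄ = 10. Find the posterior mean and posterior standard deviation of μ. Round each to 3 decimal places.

Prior precision 1/τ₀² = 1/2.68² = 0.139229; data precision n/σ² = 2/5.74² = 0.0607024.
Posterior precision = 0.139229 + 0.0607024 = 0.199932, giving posterior SD = 1/√0.199932 = 2.236.
Posterior mean = (0.139229·15.88 + 0.0607024·10) / 0.199932 = 14.095.

Posterior mean ≈ 14.095; posterior SD ≈ 2.236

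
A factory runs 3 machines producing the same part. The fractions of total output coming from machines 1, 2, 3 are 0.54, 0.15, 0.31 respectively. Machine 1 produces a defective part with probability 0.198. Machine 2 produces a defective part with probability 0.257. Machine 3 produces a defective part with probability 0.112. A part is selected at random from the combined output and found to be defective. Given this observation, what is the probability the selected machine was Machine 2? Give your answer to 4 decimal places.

Posterior probability ≈ 0.2139

P(defective|M1) = 0.198; P(defective|M2) = 0.257; P(defective|M3) = 0.112.
Prior × likelihood for each source: 0.54·0.198=0.1069, 0.15·0.257=0.03855, 0.31·0.112=0.03472. Summing gives P(defective) = 0.18019.
P(Machine 2 | defective) = 0.03855 / 0.18019 = 0.2139.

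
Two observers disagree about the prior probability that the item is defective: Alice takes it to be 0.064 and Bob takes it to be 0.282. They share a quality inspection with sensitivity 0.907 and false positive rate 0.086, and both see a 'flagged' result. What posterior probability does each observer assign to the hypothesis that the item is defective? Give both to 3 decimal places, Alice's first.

The likelihood ratio for a 'flagged' result is 0.907/0.086 = 10.547.
Alice: prior odds 0.064/0.936 = 0.068376; posterior odds 0.72113; posterior probability 0.419.
Bob: prior odds 0.282/0.718 = 0.39276; posterior odds 4.1422; posterior probability 0.806.

Alice: 0.419; Bob: 0.806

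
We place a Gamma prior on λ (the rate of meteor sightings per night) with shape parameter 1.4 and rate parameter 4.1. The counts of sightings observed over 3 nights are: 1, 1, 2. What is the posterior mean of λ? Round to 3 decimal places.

The Poisson likelihood adds the total count to the shape and the number of exposure periods to the rate. Here ∑xᵢ = 4 and n = 3, so shape 1.4→5.4 and rate 4.1→7.1.
E[λ | data] = 5.4/7.1 = 0.761.

Posterior mean ≈ 0.761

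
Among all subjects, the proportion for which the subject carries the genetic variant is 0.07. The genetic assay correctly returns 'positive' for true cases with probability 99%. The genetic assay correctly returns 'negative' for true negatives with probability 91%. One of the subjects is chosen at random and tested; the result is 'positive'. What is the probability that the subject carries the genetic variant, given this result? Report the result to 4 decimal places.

P(H | E) ≈ 0.4529

Write H for 'the subject carries the genetic variant'. Prior odds H:¬H = 0.07/0.93 = 0.075269. For the 'positive' outcome, the likelihood ratio is 0.99/0.09 = 11.000.
Posterior odds = 0.075269 × 11.000 = 0.82796, so P(H|E) = 0.82796/(1+0.82796) = 0.4529.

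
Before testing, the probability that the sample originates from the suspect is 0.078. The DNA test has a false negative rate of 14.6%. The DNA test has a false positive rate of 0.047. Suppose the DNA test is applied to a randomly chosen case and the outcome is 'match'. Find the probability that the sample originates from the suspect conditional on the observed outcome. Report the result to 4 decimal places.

Let H be the event that the sample originates from the suspect. P(H) = 0.078, so P(¬H) = 0.922. With E the 'match' result, P(E|H) = 0.854 and P(E|¬H) = 0.047.
P(E) = 0.854·0.078 + 0.047·0.922 = 0.066612 + 0.043334 = 0.10995.
By Bayes' theorem, P(H|E) = 0.066612 / 0.10995 = 0.6059.

P(H | E) ≈ 0.6059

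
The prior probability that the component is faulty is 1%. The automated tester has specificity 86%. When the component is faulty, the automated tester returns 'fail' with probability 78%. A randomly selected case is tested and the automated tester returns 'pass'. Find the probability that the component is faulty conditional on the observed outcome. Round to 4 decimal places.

Let H be the event that the component is faulty. P(H) = 0.01, so P(¬H) = 0.99. With E the 'pass' result, P(E|H) = 0.22 and P(E|¬H) = 0.86.
P(E) = 0.22·0.01 + 0.86·0.99 = 0.0022000 + 0.85140 = 0.85360.
By Bayes' theorem, P(H|E) = 0.0022000 / 0.85360 = 0.0026.

P(H | E) ≈ 0.0026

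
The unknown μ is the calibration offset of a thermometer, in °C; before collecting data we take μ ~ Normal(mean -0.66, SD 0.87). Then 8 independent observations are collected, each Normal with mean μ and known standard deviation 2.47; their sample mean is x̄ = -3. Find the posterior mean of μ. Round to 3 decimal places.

Posterior mean ≈ -1.826

Prior precision 1/τ₀² = 1/0.87² = 1.32118; data precision n/σ² = 8/2.47² = 1.31128.
Posterior precision = 1.32118 + 1.31128 = 2.63246.
Posterior mean = (1.32118·-0.66 + 1.31128·-3) / 2.63246 = -1.826.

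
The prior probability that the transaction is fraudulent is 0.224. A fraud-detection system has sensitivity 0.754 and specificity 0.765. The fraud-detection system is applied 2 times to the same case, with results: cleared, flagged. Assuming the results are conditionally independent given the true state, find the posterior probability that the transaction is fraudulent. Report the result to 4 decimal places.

With H the event that the transaction is fraudulent, the joint likelihood of the observed sequence is P(data|H) = 0.246·0.754 = 0.18548 and P(data|¬H) = 0.765·0.235 = 0.17977.
Bayes: P(H|data) = 0.224·0.18548 / (0.224·0.18548 + 0.776·0.17977) = 0.041548/0.18105 = 0.2295.

Posterior P(H) ≈ 0.2295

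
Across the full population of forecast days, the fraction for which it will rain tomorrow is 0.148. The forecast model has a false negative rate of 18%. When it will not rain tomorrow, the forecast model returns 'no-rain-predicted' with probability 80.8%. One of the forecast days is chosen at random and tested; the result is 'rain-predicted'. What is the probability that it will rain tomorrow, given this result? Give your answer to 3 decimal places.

Let H be the event that it will rain tomorrow. P(H) = 0.148, so P(¬H) = 0.852. With E the 'rain-predicted' result, P(E|H) = 0.82 and P(E|¬H) = 0.192.
P(E) = 0.82·0.148 + 0.192·0.852 = 0.12136 + 0.16358 = 0.28494.
By Bayes' theorem, P(H|E) = 0.12136 / 0.28494 = 0.426.

P(H | E) ≈ 0.426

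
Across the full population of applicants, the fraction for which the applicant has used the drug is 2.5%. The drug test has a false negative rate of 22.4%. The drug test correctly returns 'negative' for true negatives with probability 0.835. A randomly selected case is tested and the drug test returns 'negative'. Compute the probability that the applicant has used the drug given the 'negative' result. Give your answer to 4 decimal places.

Write H for 'the applicant has used the drug'. Prior odds H:¬H = 0.025/0.975 = 0.025641. For the 'negative' outcome, the likelihood ratio is 0.224/0.835 = 0.26826.
Posterior odds = 0.025641 × 0.26826 = 0.0068786, so P(H|E) = 0.0068786/(1+0.0068786) = 0.0068.

P(H | E) ≈ 0.0068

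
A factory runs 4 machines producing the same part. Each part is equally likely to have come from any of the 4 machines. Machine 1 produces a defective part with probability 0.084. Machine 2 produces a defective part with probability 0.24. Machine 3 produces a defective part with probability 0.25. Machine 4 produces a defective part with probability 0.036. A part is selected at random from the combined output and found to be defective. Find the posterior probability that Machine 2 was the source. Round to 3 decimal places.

Tabulate prior·likelihood by source: [1] prior 0.25, lik 0.084, product 0.02100; [2] prior 0.25, lik 0.24, product 0.06000; [3] prior 0.25, lik 0.25, product 0.06250; [4] prior 0.25, lik 0.036, product 0.009000.
Normalizing constant = 0.15250; the posterior for Machine 2 is its product over the sum, 0.06000/0.15250 = 0.393.

Posterior probability ≈ 0.393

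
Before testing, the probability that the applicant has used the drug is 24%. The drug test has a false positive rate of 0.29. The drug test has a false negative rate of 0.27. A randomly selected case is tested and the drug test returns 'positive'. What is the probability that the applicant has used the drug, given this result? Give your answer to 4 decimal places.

P(H | E) ≈ 0.4429

Let H be the event that the applicant has used the drug. P(H) = 0.24, so P(¬H) = 0.76. With E the 'positive' result, P(E|H) = 0.73 and P(E|¬H) = 0.29.
P(E) = 0.73·0.24 + 0.29·0.76 = 0.17520 + 0.22040 = 0.39560.
By Bayes' theorem, P(H|E) = 0.17520 / 0.39560 = 0.4429.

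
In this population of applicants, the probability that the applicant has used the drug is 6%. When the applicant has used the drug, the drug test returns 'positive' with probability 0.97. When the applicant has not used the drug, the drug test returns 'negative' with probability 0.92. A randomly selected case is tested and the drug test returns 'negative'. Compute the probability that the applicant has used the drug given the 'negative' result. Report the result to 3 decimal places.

Write H for 'the applicant has used the drug'. Prior odds H:¬H = 0.06/0.94 = 0.063830. For the 'negative' outcome, the likelihood ratio is 0.03/0.92 = 0.032609.
Posterior odds = 0.063830 × 0.032609 = 0.0020814, so P(H|E) = 0.0020814/(1+0.0020814) = 0.002.

P(H | E) ≈ 0.002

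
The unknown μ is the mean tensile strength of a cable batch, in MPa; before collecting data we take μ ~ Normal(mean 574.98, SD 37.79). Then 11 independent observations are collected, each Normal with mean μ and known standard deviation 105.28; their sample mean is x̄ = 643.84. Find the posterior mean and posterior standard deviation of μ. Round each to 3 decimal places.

Posterior mean ≈ 615.353; posterior SD ≈ 24.306

Prior precision 1/τ₀² = 1/37.79² = 0.00070024; data precision n/σ² = 11/105.28² = 0.00099243.
Posterior precision = 0.00070024 + 0.00099243 = 0.00169267, giving posterior SD = 1/√0.00169267 = 24.306.
Posterior mean = (0.00070024·574.98 + 0.00099243·643.84) / 0.00169267 = 615.353.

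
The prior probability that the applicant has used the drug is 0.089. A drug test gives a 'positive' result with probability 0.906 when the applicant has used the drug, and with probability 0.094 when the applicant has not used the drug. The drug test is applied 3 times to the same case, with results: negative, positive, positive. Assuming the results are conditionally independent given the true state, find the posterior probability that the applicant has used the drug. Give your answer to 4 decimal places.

Let H be the event that the applicant has used the drug; start with P(H) = 0.089. P('positive'|H) = 0.906, P('positive'|¬H) = 0.094.
Update on result 1 ('negative'): P(H) ← 0.094·0.0890 / (0.094·0.0890 + 0.906·0.9110) = 0.0083660/0.83373 = 0.0100.
Update on result 2 ('positive'): P(H) ← 0.906·0.0100 / (0.906·0.0100 + 0.094·0.9900) = 0.0090912/0.10215 = 0.0890.
Update on result 3 ('positive'): P(H) ← 0.906·0.0890 / (0.906·0.0890 + 0.094·0.9110) = 0.080634/0.16627 = 0.4850.

Posterior P(H) ≈ 0.4850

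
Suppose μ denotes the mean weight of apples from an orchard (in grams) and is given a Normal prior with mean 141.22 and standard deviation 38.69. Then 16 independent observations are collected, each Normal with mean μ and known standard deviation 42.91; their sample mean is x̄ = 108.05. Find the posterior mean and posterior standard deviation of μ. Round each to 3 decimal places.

Posterior mean ≈ 110.418; posterior SD ≈ 10.337

With known σ, the Normal prior is conjugate. Weight on the data is w = (n/σ²)/(n/σ² + 1/τ₀²) = 0.00868966/(0.00868966+0.00066804) = 0.92861.
Posterior mean = w·x̄ + (1−w)·μ₀ = 0.92861·108.05 + 0.071389·141.22 = 110.418. Posterior variance = 1/(0.00868966+0.00066804) = 106.864, so SD = 10.337.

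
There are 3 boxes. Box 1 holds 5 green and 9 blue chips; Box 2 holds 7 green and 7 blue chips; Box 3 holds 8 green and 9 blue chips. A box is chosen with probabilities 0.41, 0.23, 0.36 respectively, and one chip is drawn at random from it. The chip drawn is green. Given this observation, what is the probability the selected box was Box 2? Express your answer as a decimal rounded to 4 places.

Posterior probability ≈ 0.2669

Tabulate prior·likelihood by source: [1] prior 0.41, lik 0.3571, product 0.1464; [2] prior 0.23, lik 0.5, product 0.1150; [3] prior 0.36, lik 0.4706, product 0.1694.
Normalizing constant = 0.43084; the posterior for Box 2 is its product over the sum, 0.1150/0.43084 = 0.2669.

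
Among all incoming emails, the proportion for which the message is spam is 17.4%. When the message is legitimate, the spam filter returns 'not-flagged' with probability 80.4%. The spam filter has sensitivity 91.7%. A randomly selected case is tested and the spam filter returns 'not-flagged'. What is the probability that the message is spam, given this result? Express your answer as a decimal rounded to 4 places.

P(H | E) ≈ 0.0213

Let H be the event that the message is spam. P(H) = 0.174, so P(¬H) = 0.826. With E the 'not-flagged' result, P(E|H) = 0.083 and P(E|¬H) = 0.804.
P(E) = 0.083·0.174 + 0.804·0.826 = 0.014442 + 0.66410 = 0.67855.
By Bayes' theorem, P(H|E) = 0.014442 / 0.67855 = 0.0213.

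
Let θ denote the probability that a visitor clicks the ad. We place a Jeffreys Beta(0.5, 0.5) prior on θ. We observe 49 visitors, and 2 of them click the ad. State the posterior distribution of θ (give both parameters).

Observing 2 successes and 47 failures updates Beta(0.5, 0.5) by adding the success and failure counts to the two shape parameters: α = 0.5+2 = 2.5, β = 0.5+47 = 47.5.

Posterior: Beta(2.5, 47.5)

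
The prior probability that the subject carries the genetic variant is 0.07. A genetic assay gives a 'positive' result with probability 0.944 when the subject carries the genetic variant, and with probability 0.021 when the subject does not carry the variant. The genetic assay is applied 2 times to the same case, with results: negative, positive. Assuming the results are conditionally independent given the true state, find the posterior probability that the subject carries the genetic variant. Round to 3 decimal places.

Posterior P(H) ≈ 0.162

With H the event that the subject carries the genetic variant, the joint likelihood of the observed sequence is P(data|H) = 0.056·0.944 = 0.052864 and P(data|¬H) = 0.979·0.021 = 0.020559.
Bayes: P(H|data) = 0.07·0.052864 / (0.07·0.052864 + 0.93·0.020559) = 0.0037005/0.022820 = 0.1622.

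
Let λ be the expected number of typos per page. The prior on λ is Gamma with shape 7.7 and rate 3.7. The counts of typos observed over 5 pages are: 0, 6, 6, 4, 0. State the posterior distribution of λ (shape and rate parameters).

The Poisson likelihood adds the total count to the shape and the number of exposure periods to the rate. Here ∑xᵢ = 16 and n = 5, so shape 7.7→23.7 and rate 3.7→8.7.

Posterior: Gamma(shape=23.7, rate=8.7)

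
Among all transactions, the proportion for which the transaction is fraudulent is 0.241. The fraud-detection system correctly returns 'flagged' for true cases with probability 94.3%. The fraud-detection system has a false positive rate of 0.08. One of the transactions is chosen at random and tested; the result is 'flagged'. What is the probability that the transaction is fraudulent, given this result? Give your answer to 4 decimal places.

Let H be the event that the transaction is fraudulent. P(H) = 0.241, so P(¬H) = 0.759. With E the 'flagged' result, P(E|H) = 0.943 and P(E|¬H) = 0.08.
P(E) = 0.943·0.241 + 0.08·0.759 = 0.22726 + 0.060720 = 0.28798.
By Bayes' theorem, P(H|E) = 0.22726 / 0.28798 = 0.7892.

P(H | E) ≈ 0.7892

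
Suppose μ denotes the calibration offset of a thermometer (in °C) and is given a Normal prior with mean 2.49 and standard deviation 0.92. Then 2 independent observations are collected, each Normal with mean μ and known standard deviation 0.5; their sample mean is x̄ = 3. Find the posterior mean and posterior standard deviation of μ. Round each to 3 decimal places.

Posterior mean ≈ 2.934; posterior SD ≈ 0.330

Prior precision 1/τ₀² = 1/0.92² = 1.18147; data precision n/σ² = 2/0.5² = 8.00000.
Posterior precision = 1.18147 + 8.00000 = 9.18147, giving posterior SD = 1/√9.18147 = 0.330.
Posterior mean = (1.18147·2.49 + 8.00000·3) / 9.18147 = 2.934.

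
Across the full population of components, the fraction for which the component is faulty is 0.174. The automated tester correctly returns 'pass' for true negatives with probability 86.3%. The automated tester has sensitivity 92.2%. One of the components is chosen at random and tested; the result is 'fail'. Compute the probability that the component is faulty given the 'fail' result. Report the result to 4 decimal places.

Let H be the event that the component is faulty. P(H) = 0.174, so P(¬H) = 0.826. With E the 'fail' result, P(E|H) = 0.922 and P(E|¬H) = 0.137.
P(E) = 0.922·0.174 + 0.137·0.826 = 0.16043 + 0.11316 = 0.27359.
By Bayes' theorem, P(H|E) = 0.16043 / 0.27359 = 0.5864.

P(H | E) ≈ 0.5864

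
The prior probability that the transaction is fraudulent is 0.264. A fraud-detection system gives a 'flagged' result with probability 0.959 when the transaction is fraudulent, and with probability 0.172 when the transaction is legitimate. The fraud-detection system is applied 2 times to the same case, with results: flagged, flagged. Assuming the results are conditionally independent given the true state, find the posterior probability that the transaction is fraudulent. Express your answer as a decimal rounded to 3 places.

Let H be the event that the transaction is fraudulent; start with P(H) = 0.264. P('flagged'|H) = 0.959, P('flagged'|¬H) = 0.172.
Update on result 1 ('flagged'): P(H) ← 0.959·0.2640 / (0.959·0.2640 + 0.172·0.7360) = 0.25318/0.37977 = 0.6667.
Update on result 2 ('flagged'): P(H) ← 0.959·0.6667 / (0.959·0.6667 + 0.172·0.3333) = 0.63933/0.69666 = 0.9177.

Posterior P(H) ≈ 0.918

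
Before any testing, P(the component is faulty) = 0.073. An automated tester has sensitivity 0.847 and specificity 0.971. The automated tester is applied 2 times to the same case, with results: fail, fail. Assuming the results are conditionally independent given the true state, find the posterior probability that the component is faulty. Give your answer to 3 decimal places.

Posterior P(H) ≈ 0.985

With H the event that the component is faulty, the joint likelihood of the observed sequence is P(data|H) = 0.847·0.847 = 0.71741 and P(data|¬H) = 0.029·0.029 = 0.00084100.
Bayes: P(H|data) = 0.073·0.71741 / (0.073·0.71741 + 0.927·0.00084100) = 0.052371/0.053150 = 0.9853.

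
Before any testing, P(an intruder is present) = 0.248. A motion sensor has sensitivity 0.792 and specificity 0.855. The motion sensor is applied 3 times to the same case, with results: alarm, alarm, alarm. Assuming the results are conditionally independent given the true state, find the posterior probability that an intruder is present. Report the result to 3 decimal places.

Let H be the event that an intruder is present; start with P(H) = 0.248. P('alarm'|H) = 0.792, P('alarm'|¬H) = 0.145.
Update on result 1 ('alarm'): P(H) ← 0.792·0.2480 / (0.792·0.2480 + 0.145·0.7520) = 0.19642/0.30546 = 0.6430.
Update on result 2 ('alarm'): P(H) ← 0.792·0.6430 / (0.792·0.6430 + 0.145·0.3570) = 0.50928/0.56104 = 0.9077.
Update on result 3 ('alarm'): P(H) ← 0.792·0.9077 / (0.792·0.9077 + 0.145·0.0923) = 0.71893/0.73231 = 0.9817.

Posterior P(H) ≈ 0.982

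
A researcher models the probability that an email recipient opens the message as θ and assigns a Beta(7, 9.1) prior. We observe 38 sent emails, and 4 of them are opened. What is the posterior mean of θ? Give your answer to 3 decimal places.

The binomial likelihood is conjugate to the Beta prior: with 4 successes and 34 failures, the posterior is Beta(7+4, 9.1+34) = Beta(11, 43.1).
Posterior mean = α/(α+β) = 11/54.1 = 0.203.

Posterior mean ≈ 0.203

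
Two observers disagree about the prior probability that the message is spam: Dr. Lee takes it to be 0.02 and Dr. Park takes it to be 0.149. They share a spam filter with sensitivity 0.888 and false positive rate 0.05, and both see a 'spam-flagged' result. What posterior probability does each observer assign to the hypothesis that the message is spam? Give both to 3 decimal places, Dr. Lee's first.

Dr. Lee: 0.266; Dr. Park: 0.757

P('+'|H) = 0.888, P('+'|¬H) = 0.05.
Dr. Lee: numerator 0.888·0.02 = 0.017760; evidence = 0.017760+0.05·0.98 = 0.066760; posterior = 0.266.
Dr. Park: numerator 0.888·0.149 = 0.13231; evidence = 0.13231+0.05·0.851 = 0.17486; posterior = 0.757.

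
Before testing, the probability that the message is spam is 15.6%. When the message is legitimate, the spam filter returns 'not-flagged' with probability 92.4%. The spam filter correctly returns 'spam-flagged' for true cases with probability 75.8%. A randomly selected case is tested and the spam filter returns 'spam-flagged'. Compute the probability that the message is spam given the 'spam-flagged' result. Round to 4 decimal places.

P(H | E) ≈ 0.6483

Let H be the event that the message is spam. P(H) = 0.156, so P(¬H) = 0.844. With E the 'spam-flagged' result, P(E|H) = 0.758 and P(E|¬H) = 0.076.
P(E) = 0.758·0.156 + 0.076·0.844 = 0.11825 + 0.064144 = 0.18239.
By Bayes' theorem, P(H|E) = 0.11825 / 0.18239 = 0.6483.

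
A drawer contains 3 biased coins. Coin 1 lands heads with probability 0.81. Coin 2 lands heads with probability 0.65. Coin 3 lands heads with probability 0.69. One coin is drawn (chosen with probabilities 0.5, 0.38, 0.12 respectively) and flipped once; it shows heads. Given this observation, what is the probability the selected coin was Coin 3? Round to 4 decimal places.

Tabulate prior·likelihood by source: [1] prior 0.5, lik 0.81, product 0.4050; [2] prior 0.38, lik 0.65, product 0.2470; [3] prior 0.12, lik 0.69, product 0.08280.
Normalizing constant = 0.73480; the posterior for Coin 3 is its product over the sum, 0.08280/0.73480 = 0.1127.

Posterior probability ≈ 0.1127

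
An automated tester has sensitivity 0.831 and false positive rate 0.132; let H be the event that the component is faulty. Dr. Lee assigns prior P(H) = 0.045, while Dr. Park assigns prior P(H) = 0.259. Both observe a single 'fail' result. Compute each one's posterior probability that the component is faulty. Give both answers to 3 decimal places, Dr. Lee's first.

The likelihood ratio for a 'fail' result is 0.831/0.132 = 6.2955.
Dr. Lee: prior odds 0.045/0.955 = 0.047120; posterior odds 0.29664; posterior probability 0.229.
Dr. Park: prior odds 0.259/0.741 = 0.34953; posterior odds 2.2004; posterior probability 0.688.

Dr. Lee: 0.229; Dr. Park: 0.688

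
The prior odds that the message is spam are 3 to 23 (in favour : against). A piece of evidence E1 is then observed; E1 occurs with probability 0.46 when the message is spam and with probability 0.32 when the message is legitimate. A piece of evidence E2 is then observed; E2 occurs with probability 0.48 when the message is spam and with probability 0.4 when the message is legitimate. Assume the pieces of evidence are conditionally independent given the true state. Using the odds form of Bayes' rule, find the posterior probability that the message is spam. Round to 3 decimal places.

Posterior probability ≈ 0.184

Prior odds = 3/23 = 0.13043.
Likelihood ratio for E1 = 0.46/0.32 = 1.4375.
Likelihood ratio for E2 = 0.48/0.4 = 1.2000.
Posterior odds = prior odds × LR₁ × LR₂ = 0.22500.
Posterior probability = odds/(1+odds) = 0.22500/1.2250 = 0.184.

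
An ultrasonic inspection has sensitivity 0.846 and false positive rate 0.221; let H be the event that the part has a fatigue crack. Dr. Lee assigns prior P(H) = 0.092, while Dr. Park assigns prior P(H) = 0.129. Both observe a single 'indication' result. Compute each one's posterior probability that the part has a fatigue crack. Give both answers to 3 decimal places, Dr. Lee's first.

Dr. Lee: 0.279; Dr. Park: 0.362

P('+'|H) = 0.846, P('+'|¬H) = 0.221.
Dr. Lee: numerator 0.846·0.092 = 0.077832; evidence = 0.077832+0.221·0.908 = 0.27850; posterior = 0.279.
Dr. Park: numerator 0.846·0.129 = 0.10913; evidence = 0.10913+0.221·0.871 = 0.30162; posterior = 0.362.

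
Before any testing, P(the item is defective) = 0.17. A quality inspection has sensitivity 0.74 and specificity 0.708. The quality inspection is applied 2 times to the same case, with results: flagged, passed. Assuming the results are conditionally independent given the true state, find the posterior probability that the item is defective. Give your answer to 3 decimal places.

Posterior P(H) ≈ 0.160

With H the event that the item is defective, the joint likelihood of the observed sequence is P(data|H) = 0.74·0.26 = 0.19240 and P(data|¬H) = 0.292·0.708 = 0.20674.
Bayes: P(H|data) = 0.17·0.19240 / (0.17·0.19240 + 0.83·0.20674) = 0.032708/0.20430 = 0.1601.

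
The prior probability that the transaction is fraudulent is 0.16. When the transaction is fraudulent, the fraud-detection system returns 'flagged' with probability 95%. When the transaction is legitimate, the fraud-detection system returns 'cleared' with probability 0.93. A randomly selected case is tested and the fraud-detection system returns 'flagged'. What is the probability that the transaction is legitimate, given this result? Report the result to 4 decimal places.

P(¬H | E) ≈ 0.2789

Let H be the event that the transaction is fraudulent. P(H) = 0.16, so P(¬H) = 0.84. With E the 'flagged' result, P(E|H) = 0.95 and P(E|¬H) = 0.07.
P(E) = 0.95·0.16 + 0.07·0.84 = 0.15200 + 0.058800 = 0.21080.
By Bayes' theorem, P(H|E) = 0.15200 / 0.21080 = 0.7211. Hence P(¬H|E) = 1 − 0.7211 = 0.2789.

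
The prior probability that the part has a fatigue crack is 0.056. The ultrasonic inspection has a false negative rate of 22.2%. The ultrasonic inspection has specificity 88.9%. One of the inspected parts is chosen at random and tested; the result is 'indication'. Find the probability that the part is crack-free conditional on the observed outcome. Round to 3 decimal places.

P(¬H | E) ≈ 0.706

Let H be the event that the part has a fatigue crack. P(H) = 0.056, so P(¬H) = 0.944. With E the 'indication' result, P(E|H) = 0.778 and P(E|¬H) = 0.111.
P(E) = 0.778·0.056 + 0.111·0.944 = 0.043568 + 0.10478 = 0.14835.
By Bayes' theorem, P(H|E) = 0.043568 / 0.14835 = 0.294. Hence P(¬H|E) = 1 − 0.294 = 0.706.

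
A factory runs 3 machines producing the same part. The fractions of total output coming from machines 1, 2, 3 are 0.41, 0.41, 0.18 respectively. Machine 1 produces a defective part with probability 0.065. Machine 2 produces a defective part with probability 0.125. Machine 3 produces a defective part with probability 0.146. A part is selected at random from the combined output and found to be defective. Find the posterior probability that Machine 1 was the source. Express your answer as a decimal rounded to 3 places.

P(defective|M1) = 0.065; P(defective|M2) = 0.125; P(defective|M3) = 0.146.
Prior × likelihood for each source: 0.41·0.065=0.02665, 0.41·0.125=0.05125, 0.18·0.146=0.02628. Summing gives P(defective) = 0.10418.
P(Machine 1 | defective) = 0.02665 / 0.10418 = 0.256.

Posterior probability ≈ 0.256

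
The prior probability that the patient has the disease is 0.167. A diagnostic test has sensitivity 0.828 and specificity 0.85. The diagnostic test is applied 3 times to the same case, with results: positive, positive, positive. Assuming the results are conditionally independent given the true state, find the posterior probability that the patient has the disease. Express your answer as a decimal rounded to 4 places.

With H the event that the patient has the disease, the joint likelihood of the observed sequence is P(data|H) = 0.828·0.828·0.828 = 0.56766 and P(data|¬H) = 0.15·0.15·0.15 = 0.0033750.
Bayes: P(H|data) = 0.167·0.56766 / (0.167·0.56766 + 0.833·0.0033750) = 0.094800/0.097611 = 0.9712.

Posterior P(H) ≈ 0.9712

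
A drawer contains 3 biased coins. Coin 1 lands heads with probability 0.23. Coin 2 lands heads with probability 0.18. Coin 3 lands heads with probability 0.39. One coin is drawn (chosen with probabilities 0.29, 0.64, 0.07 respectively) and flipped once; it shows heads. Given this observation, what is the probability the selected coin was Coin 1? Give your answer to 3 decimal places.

Tabulate prior·likelihood by source: [1] prior 0.29, lik 0.23, product 0.06670; [2] prior 0.64, lik 0.18, product 0.1152; [3] prior 0.07, lik 0.39, product 0.02730.
Normalizing constant = 0.20920; the posterior for Coin 1 is its product over the sum, 0.06670/0.20920 = 0.319.

Posterior probability ≈ 0.319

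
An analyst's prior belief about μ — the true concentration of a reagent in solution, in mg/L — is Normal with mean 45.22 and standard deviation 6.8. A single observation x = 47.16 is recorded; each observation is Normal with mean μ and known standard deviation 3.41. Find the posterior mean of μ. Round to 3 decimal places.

With known σ, the Normal prior is conjugate. Weight on the data is w = (n/σ²)/(n/σ² + 1/τ₀²) = 0.0859986/(0.0859986+0.0216263) = 0.79906.
Posterior mean = w·x̄ + (1−w)·μ₀ = 0.79906·47.16 + 0.20094·45.22 = 46.770.

Posterior mean ≈ 46.770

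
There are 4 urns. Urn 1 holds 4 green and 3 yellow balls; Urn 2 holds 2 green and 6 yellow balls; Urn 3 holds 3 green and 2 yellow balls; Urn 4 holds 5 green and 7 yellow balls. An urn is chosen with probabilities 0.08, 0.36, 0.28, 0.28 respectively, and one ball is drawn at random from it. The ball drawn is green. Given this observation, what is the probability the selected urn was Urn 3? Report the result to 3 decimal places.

P(green|Urn 1) = 0.5714; P(green|Urn 2) = 0.25; P(green|Urn 3) = 0.6; P(green|Urn 4) = 0.4167.
Prior × likelihood for each source: 0.08·0.5714=0.04571, 0.36·0.25=0.09000, 0.28·0.6=0.1680, 0.28·0.4167=0.1167. Summing gives P(green) = 0.42038.
P(Urn 3 | green) = 0.1680 / 0.42038 = 0.400.

Posterior probability ≈ 0.400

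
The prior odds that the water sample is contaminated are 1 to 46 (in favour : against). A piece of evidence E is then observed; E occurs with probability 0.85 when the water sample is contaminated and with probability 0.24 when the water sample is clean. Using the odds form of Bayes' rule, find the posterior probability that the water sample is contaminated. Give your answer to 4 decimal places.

Posterior probability ≈ 0.0715

Prior odds = 1/46 = 0.021739.
Likelihood ratio for E = 0.85/0.24 = 3.5417.
Posterior odds = prior odds × LR = 0.076993.
Posterior probability = odds/(1+odds) = 0.076993/1.0770 = 0.0715.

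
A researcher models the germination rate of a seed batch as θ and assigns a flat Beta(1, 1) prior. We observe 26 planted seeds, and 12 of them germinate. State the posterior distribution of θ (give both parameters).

Posterior: Beta(13, 15)

Observing 12 successes and 14 failures updates Beta(1, 1) by adding the success and failure counts to the two shape parameters: α = 1+12 = 13, β = 1+14 = 15.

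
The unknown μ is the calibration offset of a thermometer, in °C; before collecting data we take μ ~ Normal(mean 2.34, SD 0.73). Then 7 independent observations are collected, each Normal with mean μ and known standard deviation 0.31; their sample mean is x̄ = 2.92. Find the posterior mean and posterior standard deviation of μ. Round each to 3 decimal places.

Posterior mean ≈ 2.905; posterior SD ≈ 0.116

Prior precision 1/τ₀² = 1/0.73² = 1.87652; data precision n/σ² = 7/0.31² = 72.8408.
Posterior precision = 1.87652 + 72.8408 = 74.7173, giving posterior SD = 1/√74.7173 = 0.116.
Posterior mean = (1.87652·2.34 + 72.8408·2.92) / 74.7173 = 2.905.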